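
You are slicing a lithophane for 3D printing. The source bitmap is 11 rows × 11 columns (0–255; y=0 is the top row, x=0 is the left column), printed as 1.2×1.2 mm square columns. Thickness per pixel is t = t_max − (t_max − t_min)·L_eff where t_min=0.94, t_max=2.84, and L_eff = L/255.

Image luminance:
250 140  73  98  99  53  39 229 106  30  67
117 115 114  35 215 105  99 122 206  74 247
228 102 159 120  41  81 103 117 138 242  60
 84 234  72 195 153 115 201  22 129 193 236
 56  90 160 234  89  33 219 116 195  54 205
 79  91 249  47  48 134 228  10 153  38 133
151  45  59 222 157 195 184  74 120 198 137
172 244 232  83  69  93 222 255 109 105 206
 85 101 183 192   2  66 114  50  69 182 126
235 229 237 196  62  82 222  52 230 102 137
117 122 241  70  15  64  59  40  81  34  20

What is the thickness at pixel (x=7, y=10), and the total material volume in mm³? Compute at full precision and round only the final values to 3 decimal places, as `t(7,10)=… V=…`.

t(7,10)=2.542 V=328.879

span = t_max - t_min = 2.84 - 0.94 = 1.900
L(7,10) = 40, L_eff = 40/255 = 0.156863
t(7,10) = 2.84 - 1.900·0.156863 = 2.542
Σt over all 11·11 pixels = 19413/85 ≈ 228.3882353
V = pitch²·Σt = 1.2²·19413/85 = 328.879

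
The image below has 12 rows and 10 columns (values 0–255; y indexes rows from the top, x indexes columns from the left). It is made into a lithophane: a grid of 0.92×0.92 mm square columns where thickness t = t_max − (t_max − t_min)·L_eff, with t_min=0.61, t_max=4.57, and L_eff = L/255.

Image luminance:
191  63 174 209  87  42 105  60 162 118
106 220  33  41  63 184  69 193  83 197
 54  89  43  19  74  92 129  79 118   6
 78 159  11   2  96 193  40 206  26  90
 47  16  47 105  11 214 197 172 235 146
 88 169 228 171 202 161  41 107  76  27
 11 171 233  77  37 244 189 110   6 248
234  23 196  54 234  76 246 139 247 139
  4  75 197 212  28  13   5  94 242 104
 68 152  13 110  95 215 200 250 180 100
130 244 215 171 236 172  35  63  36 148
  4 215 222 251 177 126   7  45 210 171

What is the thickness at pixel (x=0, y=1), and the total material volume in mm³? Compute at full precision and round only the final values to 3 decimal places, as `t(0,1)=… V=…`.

span = t_max - t_min = 4.57 - 0.61 = 3.960
L(0,1) = 106, L_eff = 106/255 = 0.415686
t(0,1) = 4.57 - 3.960·0.415686 = 2.924
Σt over all 12·10 pixels = 683121/2125 ≈ 321.4687059
V = pitch²·Σt = 0.92²·683121/2125 = 272.091

t(0,1)=2.924 V=272.091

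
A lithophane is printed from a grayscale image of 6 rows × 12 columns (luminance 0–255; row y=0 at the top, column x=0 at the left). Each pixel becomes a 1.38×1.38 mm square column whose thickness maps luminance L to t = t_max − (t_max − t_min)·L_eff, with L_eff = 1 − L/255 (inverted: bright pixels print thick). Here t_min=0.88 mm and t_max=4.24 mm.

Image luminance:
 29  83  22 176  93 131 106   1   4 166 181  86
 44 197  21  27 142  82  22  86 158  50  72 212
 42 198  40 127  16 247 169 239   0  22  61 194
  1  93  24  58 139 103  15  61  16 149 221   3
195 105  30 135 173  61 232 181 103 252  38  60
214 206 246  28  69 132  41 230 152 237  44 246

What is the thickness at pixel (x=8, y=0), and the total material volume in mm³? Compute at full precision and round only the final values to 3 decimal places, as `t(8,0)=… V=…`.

t(8,0)=0.933 V=317.369

span = t_max - t_min = 4.24 - 0.88 = 3.360
L(8,0) = 4, L_eff = 1 - 4/255 = 0.984314 (inverted)
t(8,0) = 4.24 - 3.360·0.984314 = 0.933
Σt over all 6·12 pixels = 354132/2125 ≈ 166.6503529
V = pitch²·Σt = 1.38²·354132/2125 = 317.369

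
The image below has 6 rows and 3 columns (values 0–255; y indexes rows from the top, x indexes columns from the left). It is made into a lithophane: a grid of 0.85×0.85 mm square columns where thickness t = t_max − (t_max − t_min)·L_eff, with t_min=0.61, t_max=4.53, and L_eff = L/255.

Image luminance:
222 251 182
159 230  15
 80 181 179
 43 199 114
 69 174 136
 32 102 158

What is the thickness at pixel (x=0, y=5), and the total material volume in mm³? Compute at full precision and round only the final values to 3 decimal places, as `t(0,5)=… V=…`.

t(0,5)=4.038 V=30.857

span = t_max - t_min = 4.53 - 0.61 = 3.920
L(0,5) = 32, L_eff = 32/255 = 0.125490
t(0,5) = 4.53 - 3.920·0.125490 = 4.038
Σt over all 6·3 pixels = 181513/4250 ≈ 42.7089412
V = pitch²·Σt = 0.85²·181513/4250 = 30.857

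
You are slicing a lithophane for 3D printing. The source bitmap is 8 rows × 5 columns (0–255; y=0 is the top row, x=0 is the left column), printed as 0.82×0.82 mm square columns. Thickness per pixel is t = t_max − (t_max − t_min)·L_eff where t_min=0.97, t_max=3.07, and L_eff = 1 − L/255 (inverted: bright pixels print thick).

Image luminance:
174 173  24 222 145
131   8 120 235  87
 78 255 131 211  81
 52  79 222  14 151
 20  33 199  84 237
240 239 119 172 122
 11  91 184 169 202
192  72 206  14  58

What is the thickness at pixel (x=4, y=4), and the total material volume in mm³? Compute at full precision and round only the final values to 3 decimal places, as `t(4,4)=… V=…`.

span = t_max - t_min = 3.07 - 0.97 = 2.100
L(4,4) = 237, L_eff = 1 - 237/255 = 0.070588 (inverted)
t(4,4) = 3.07 - 2.100·0.070588 = 2.922
Σt over all 8·5 pixels = 69779/850 ≈ 82.0929412
V = pitch²·Σt = 0.82²·69779/850 = 55.199

t(4,4)=2.922 V=55.199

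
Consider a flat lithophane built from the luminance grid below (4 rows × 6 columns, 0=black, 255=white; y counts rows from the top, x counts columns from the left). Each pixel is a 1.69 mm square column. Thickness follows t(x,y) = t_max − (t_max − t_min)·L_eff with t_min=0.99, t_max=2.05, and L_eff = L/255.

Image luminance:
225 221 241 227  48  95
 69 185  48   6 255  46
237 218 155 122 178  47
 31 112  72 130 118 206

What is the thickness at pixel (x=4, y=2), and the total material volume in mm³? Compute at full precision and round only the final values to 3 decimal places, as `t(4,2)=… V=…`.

t(4,2)=1.310 V=101.436

span = t_max - t_min = 2.05 - 0.99 = 1.060
L(4,2) = 178, L_eff = 178/255 = 0.698039
t(4,2) = 2.05 - 1.060·0.698039 = 1.310
Σt over all 4·6 pixels = 226412/6375 ≈ 35.5156078
V = pitch²·Σt = 1.69²·226412/6375 = 101.436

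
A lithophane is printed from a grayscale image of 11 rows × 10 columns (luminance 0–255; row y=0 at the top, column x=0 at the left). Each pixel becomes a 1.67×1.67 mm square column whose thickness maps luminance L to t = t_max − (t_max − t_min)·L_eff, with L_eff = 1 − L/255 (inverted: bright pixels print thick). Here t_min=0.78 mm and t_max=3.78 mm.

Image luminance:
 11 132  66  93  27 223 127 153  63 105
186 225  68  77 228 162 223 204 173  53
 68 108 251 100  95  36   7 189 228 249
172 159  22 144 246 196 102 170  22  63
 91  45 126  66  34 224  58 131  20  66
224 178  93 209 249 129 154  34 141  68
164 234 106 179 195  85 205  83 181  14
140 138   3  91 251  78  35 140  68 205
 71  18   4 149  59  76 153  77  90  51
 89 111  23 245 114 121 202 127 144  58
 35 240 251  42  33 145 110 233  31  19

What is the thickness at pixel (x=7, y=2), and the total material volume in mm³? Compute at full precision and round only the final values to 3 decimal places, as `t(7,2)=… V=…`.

t(7,2)=3.004 V=675.078

span = t_max - t_min = 3.78 - 0.78 = 3.000
L(7,2) = 189, L_eff = 1 - 189/255 = 0.258824 (inverted)
t(7,2) = 3.78 - 3.000·0.258824 = 3.004
Σt over all 11·10 pixels = 4115/17 ≈ 242.0588235
V = pitch²·Σt = 1.67²·4115/17 = 675.078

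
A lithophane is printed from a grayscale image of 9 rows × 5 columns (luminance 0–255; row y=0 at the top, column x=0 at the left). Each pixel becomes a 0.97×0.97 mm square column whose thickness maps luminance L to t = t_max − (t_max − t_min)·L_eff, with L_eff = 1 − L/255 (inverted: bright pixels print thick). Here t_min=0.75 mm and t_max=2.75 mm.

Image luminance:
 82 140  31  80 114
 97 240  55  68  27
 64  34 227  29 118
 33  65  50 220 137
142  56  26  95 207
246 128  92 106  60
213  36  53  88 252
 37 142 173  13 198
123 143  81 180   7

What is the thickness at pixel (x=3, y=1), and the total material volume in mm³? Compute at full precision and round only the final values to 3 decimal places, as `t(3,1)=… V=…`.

span = t_max - t_min = 2.75 - 0.75 = 2.000
L(3,1) = 68, L_eff = 1 - 68/255 = 0.733333 (inverted)
t(3,1) = 2.75 - 2.000·0.733333 = 1.283
Σt over all 9·5 pixels = 72889/1020 ≈ 71.4598039
V = pitch²·Σt = 0.97²·72889/1020 = 67.237

t(3,1)=1.283 V=67.237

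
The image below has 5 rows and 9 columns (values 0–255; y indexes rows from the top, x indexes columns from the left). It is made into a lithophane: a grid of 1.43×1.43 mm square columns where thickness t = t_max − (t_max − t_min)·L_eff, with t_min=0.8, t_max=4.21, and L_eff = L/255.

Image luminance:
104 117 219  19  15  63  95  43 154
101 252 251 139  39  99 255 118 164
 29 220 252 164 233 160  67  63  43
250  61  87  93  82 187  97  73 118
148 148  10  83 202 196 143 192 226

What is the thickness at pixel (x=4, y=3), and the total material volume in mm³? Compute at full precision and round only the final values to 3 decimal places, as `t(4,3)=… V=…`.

t(4,3)=3.113 V=226.779

span = t_max - t_min = 4.21 - 0.8 = 3.410
L(4,3) = 82, L_eff = 82/255 = 0.321569
t(4,3) = 4.21 - 3.410·0.321569 = 3.113
Σt over all 5·9 pixels = 942647/8500 ≈ 110.8996471
V = pitch²·Σt = 1.43²·942647/8500 = 226.779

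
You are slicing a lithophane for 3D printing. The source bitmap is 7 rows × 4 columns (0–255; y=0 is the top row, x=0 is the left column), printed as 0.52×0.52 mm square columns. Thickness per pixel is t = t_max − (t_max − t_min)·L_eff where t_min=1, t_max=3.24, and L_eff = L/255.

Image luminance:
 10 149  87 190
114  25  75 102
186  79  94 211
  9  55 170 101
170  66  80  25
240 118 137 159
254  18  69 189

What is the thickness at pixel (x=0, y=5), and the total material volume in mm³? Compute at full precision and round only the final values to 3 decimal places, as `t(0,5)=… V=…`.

t(0,5)=1.132 V=16.973

span = t_max - t_min = 3.24 - 1 = 2.240
L(0,5) = 240, L_eff = 240/255 = 0.941176
t(0,5) = 3.24 - 2.240·0.941176 = 1.132
Σt over all 7·4 pixels = 400148/6375 ≈ 62.7683137
V = pitch²·Σt = 0.52²·400148/6375 = 16.973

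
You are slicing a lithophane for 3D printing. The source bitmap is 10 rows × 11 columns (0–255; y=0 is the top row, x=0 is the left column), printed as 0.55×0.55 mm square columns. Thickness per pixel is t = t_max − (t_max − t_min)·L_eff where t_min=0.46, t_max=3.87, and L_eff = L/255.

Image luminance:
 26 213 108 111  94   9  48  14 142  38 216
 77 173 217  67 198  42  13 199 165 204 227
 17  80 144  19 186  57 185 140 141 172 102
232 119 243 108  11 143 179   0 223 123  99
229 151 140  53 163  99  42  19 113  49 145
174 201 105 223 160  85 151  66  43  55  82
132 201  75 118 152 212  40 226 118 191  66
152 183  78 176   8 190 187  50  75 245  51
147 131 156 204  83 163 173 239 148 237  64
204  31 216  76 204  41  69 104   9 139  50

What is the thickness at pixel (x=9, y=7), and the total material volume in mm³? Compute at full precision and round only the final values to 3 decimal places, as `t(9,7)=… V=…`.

span = t_max - t_min = 3.87 - 0.46 = 3.410
L(9,7) = 245, L_eff = 245/255 = 0.960784
t(9,7) = 3.87 - 3.410·0.960784 = 0.594
Σt over all 10·11 pixels = 515702/2125 ≈ 242.6832941
V = pitch²·Σt = 0.55²·515702/2125 = 73.412

t(9,7)=0.594 V=73.412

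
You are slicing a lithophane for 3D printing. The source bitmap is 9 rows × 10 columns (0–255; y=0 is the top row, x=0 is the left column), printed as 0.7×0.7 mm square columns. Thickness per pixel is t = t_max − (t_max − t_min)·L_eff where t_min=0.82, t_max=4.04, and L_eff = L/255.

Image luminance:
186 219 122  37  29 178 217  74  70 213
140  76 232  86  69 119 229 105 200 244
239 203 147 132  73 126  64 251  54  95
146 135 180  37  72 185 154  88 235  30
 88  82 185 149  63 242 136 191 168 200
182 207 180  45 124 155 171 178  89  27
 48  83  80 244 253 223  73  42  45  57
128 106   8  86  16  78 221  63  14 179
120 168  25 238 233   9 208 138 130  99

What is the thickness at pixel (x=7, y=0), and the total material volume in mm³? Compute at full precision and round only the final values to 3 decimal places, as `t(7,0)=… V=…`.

t(7,0)=3.106 V=105.350

span = t_max - t_min = 4.04 - 0.82 = 3.220
L(7,0) = 74, L_eff = 74/255 = 0.290196
t(7,0) = 4.04 - 3.220·0.290196 = 3.106
Σt over all 9·10 pixels = 1370626/6375 ≈ 215.0001569
V = pitch²·Σt = 0.7²·1370626/6375 = 105.350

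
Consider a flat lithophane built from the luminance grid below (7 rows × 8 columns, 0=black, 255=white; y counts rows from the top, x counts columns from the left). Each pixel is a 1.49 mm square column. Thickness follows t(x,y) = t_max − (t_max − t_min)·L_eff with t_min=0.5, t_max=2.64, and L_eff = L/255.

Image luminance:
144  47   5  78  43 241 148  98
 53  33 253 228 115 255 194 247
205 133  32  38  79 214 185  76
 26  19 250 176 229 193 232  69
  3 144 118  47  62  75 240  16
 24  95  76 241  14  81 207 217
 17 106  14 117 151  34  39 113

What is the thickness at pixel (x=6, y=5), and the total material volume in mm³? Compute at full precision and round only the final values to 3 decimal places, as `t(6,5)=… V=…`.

span = t_max - t_min = 2.64 - 0.5 = 2.140
L(6,5) = 207, L_eff = 207/255 = 0.811765
t(6,5) = 2.64 - 2.140·0.811765 = 0.903
Σt over all 7·8 pixels = 1179937/12750 ≈ 92.5440784
V = pitch²·Σt = 1.49²·1179937/12750 = 205.457

t(6,5)=0.903 V=205.457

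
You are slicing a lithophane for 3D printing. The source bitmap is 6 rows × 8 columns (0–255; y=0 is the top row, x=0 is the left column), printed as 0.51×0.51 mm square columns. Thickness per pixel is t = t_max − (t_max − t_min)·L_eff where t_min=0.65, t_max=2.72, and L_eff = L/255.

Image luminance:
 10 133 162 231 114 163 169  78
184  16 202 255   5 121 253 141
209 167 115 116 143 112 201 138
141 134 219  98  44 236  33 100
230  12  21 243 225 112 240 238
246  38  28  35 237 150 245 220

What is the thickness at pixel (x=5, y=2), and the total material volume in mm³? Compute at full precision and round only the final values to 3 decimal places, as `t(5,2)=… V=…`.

span = t_max - t_min = 2.72 - 0.65 = 2.070
L(5,2) = 112, L_eff = 112/255 = 0.439216
t(5,2) = 2.72 - 2.070·0.439216 = 1.811
Σt over all 6·8 pixels = 629313/8500 ≈ 74.0368235
V = pitch²·Σt = 0.51²·629313/8500 = 19.257

t(5,2)=1.811 V=19.257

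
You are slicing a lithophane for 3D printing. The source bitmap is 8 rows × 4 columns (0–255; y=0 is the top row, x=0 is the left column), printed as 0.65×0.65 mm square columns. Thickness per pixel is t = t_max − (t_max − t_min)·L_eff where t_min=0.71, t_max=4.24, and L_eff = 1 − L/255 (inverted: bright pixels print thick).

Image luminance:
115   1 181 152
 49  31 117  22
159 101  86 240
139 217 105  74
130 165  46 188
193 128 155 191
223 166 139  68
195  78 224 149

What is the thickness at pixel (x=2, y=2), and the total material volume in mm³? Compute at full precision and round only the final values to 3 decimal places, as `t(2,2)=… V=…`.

t(2,2)=1.901 V=34.322

span = t_max - t_min = 4.24 - 0.71 = 3.530
L(2,2) = 86, L_eff = 1 - 86/255 = 0.662745 (inverted)
t(2,2) = 4.24 - 3.530·0.662745 = 1.901
Σt over all 8·4 pixels = 690497/8500 ≈ 81.2349412
V = pitch²·Σt = 0.65²·690497/8500 = 34.322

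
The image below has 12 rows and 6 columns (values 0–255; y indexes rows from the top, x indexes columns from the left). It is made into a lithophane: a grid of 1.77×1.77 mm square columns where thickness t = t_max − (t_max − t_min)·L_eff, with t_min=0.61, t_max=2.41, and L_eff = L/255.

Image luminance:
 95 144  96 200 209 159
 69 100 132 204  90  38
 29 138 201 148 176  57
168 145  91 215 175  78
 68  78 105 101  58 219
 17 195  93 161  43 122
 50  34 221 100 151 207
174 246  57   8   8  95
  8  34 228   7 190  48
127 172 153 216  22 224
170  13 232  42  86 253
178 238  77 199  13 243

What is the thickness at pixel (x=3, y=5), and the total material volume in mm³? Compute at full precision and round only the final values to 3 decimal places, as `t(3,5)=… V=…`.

span = t_max - t_min = 2.41 - 0.61 = 1.800
L(3,5) = 161, L_eff = 161/255 = 0.631373
t(3,5) = 2.41 - 1.800·0.631373 = 1.274
Σt over all 12·6 pixels = 46923/425 ≈ 110.4070588
V = pitch²·Σt = 1.77²·46923/425 = 345.894

t(3,5)=1.274 V=345.894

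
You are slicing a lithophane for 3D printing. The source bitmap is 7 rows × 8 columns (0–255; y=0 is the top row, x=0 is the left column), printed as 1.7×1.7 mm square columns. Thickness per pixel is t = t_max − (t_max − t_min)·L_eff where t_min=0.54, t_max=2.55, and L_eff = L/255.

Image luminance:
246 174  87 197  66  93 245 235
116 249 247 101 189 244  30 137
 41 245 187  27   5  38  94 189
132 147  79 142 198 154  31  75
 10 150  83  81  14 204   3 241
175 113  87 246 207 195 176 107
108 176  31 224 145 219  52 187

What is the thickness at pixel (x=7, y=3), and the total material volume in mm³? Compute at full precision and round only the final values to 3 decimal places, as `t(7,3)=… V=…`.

t(7,3)=1.959 V=237.878

span = t_max - t_min = 2.55 - 0.54 = 2.010
L(7,3) = 75, L_eff = 75/255 = 0.294118
t(7,3) = 2.55 - 2.010·0.294118 = 1.959
Σt over all 7·8 pixels = 349821/4250 ≈ 82.3108235
V = pitch²·Σt = 1.7²·349821/4250 = 237.878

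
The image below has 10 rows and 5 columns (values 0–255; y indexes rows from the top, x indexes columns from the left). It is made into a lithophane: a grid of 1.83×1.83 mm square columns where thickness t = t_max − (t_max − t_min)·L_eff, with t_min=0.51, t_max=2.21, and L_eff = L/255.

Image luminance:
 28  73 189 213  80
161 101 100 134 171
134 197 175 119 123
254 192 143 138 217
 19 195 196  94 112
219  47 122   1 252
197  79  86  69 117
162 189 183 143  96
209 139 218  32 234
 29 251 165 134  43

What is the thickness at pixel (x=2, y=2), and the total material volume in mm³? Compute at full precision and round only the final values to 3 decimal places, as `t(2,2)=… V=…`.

t(2,2)=1.043 V=214.352

span = t_max - t_min = 2.21 - 0.51 = 1.700
L(2,2) = 175, L_eff = 175/255 = 0.686275
t(2,2) = 2.21 - 1.700·0.686275 = 1.043
Σt over all 10·5 pixels = 9601/150 ≈ 64.0066667
V = pitch²·Σt = 1.83²·9601/150 = 214.352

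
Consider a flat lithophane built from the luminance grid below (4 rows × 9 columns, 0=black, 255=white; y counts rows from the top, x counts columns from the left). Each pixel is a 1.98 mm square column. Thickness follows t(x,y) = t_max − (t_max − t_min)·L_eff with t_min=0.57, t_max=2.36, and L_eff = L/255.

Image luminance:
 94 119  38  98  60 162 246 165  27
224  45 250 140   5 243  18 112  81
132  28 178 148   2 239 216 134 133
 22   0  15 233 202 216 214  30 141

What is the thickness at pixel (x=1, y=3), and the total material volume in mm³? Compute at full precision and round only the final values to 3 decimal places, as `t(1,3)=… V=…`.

span = t_max - t_min = 2.36 - 0.57 = 1.790
L(1,3) = 0, L_eff = 0/255 = 0.000000
t(1,3) = 2.36 - 1.790·0.000000 = 2.360
Σt over all 4·9 pixels = 45903/850 ≈ 54.0035294
V = pitch²·Σt = 1.98²·45903/850 = 211.715

t(1,3)=2.360 V=211.715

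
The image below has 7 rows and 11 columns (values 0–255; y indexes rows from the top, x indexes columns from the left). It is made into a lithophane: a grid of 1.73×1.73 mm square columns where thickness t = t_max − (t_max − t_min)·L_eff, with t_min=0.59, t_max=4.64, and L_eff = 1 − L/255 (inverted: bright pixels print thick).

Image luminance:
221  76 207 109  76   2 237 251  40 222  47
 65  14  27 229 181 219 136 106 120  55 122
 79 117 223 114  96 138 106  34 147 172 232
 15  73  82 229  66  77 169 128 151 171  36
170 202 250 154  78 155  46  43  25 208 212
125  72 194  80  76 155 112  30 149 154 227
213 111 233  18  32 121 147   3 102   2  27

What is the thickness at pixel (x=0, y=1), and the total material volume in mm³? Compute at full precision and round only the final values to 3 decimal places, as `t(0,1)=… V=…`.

span = t_max - t_min = 4.64 - 0.59 = 4.050
L(0,1) = 65, L_eff = 1 - 65/255 = 0.745098 (inverted)
t(0,1) = 4.64 - 4.050·0.745098 = 1.622
Σt over all 7·11 pixels = 82373/425 ≈ 193.8188235
V = pitch²·Σt = 1.73²·82373/425 = 580.080

t(0,1)=1.622 V=580.080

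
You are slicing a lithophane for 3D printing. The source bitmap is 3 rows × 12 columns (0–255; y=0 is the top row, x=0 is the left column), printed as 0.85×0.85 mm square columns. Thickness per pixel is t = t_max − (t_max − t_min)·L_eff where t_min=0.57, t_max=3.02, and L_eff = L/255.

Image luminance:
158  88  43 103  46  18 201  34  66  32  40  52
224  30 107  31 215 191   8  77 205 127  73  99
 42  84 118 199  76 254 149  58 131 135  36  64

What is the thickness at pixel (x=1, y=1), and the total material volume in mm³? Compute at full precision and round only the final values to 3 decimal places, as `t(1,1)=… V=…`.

span = t_max - t_min = 3.02 - 0.57 = 2.450
L(1,1) = 30, L_eff = 30/255 = 0.117647
t(1,1) = 3.02 - 2.450·0.117647 = 2.732
Σt over all 3·12 pixels = 188693/2550 ≈ 73.9972549
V = pitch²·Σt = 0.85²·188693/2550 = 53.463

t(1,1)=2.732 V=53.463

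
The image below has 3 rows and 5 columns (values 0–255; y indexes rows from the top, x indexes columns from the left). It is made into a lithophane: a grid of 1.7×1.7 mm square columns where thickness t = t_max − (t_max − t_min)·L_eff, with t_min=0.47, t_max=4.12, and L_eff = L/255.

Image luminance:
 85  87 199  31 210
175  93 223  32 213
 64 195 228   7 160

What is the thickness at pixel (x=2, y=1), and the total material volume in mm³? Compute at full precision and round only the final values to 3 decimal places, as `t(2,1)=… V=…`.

span = t_max - t_min = 4.12 - 0.47 = 3.650
L(2,1) = 223, L_eff = 223/255 = 0.874510
t(2,1) = 4.12 - 3.650·0.874510 = 0.928
Σt over all 3·5 pixels = 84517/2550 ≈ 33.1439216
V = pitch²·Σt = 1.7²·84517/2550 = 95.786

t(2,1)=0.928 V=95.786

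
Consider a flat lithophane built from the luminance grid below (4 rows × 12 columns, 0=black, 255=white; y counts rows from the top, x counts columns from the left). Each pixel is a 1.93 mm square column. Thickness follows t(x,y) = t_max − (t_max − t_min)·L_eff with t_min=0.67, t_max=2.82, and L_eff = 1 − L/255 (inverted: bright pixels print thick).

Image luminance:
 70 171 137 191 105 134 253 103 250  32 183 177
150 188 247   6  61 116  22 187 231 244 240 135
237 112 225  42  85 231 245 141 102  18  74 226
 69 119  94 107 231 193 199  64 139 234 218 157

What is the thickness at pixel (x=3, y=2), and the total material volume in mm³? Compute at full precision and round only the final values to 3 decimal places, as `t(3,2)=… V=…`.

t(3,2)=1.024 V=345.759

span = t_max - t_min = 2.82 - 0.67 = 2.150
L(3,2) = 42, L_eff = 1 - 42/255 = 0.835294 (inverted)
t(3,2) = 2.82 - 2.150·0.835294 = 1.024
Σt over all 4·12 pixels = 473401/5100 ≈ 92.8237255
V = pitch²·Σt = 1.93²·473401/5100 = 345.759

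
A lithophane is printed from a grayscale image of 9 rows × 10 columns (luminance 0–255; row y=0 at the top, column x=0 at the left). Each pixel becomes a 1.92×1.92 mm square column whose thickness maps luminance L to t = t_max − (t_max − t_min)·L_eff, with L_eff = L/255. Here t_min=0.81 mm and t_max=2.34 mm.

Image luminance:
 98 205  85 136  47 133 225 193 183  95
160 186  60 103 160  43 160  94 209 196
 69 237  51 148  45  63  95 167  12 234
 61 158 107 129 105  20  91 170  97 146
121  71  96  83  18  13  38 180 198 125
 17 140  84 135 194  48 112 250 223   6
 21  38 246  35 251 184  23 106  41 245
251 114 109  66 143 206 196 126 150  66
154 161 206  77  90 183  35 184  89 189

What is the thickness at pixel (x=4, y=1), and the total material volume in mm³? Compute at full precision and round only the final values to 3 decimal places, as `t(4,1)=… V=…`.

t(4,1)=1.380 V=530.554

span = t_max - t_min = 2.34 - 0.81 = 1.530
L(4,1) = 160, L_eff = 160/255 = 0.627451
t(4,1) = 2.34 - 1.530·0.627451 = 1.380
Σt over all 9·10 pixels = 143.922
V = pitch²·Σt = 1.92²·143.922 = 530.554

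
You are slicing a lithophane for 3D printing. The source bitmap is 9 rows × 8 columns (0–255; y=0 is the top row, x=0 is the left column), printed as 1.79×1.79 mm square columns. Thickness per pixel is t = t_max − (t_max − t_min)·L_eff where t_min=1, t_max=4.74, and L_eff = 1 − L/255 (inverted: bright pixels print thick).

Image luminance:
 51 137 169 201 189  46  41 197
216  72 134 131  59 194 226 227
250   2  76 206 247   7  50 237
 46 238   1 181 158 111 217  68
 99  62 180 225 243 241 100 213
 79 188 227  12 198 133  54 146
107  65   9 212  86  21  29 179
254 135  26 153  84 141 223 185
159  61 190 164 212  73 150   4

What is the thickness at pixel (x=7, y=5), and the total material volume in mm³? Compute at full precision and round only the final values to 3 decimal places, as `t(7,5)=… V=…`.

t(7,5)=3.141 V=686.861

span = t_max - t_min = 4.74 - 1 = 3.740
L(7,5) = 146, L_eff = 1 - 146/255 = 0.427451 (inverted)
t(7,5) = 4.74 - 3.740·0.427451 = 3.141
Σt over all 9·8 pixels = 160777/750 ≈ 214.3693333
V = pitch²·Σt = 1.79²·160777/750 = 686.861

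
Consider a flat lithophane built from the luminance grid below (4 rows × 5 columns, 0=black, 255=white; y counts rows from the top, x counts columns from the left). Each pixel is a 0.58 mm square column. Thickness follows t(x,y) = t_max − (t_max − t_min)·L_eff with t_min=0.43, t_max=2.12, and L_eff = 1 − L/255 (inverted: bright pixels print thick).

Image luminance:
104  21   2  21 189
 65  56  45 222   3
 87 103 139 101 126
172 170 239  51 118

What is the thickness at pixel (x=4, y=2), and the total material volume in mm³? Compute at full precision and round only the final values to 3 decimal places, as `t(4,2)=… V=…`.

span = t_max - t_min = 2.12 - 0.43 = 1.690
L(4,2) = 126, L_eff = 1 - 126/255 = 0.505882 (inverted)
t(4,2) = 2.12 - 1.690·0.505882 = 1.265
Σt over all 4·5 pixels = 93841/4250 ≈ 22.0802353
V = pitch²·Σt = 0.58²·93841/4250 = 7.428

t(4,2)=1.265 V=7.428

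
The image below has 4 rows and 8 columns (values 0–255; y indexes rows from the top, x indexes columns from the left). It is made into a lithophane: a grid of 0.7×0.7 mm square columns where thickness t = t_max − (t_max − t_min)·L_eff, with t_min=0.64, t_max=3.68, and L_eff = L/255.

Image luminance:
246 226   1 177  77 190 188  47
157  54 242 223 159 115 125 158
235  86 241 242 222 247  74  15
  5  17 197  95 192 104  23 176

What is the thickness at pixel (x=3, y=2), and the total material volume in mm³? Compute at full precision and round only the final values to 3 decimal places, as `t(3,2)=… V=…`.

t(3,2)=0.795 V=31.088

span = t_max - t_min = 3.68 - 0.64 = 3.040
L(3,2) = 242, L_eff = 242/255 = 0.949020
t(3,2) = 3.68 - 3.040·0.949020 = 0.795
Σt over all 4·8 pixels = 23792/375 ≈ 63.4453333
V = pitch²·Σt = 0.7²·23792/375 = 31.088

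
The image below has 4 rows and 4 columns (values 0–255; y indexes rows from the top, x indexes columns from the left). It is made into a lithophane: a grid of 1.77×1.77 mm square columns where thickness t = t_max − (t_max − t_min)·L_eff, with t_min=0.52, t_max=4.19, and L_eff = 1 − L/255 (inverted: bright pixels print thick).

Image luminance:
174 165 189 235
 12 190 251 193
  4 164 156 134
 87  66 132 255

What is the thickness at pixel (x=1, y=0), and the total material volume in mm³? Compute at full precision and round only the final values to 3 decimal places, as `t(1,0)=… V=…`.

span = t_max - t_min = 4.19 - 0.52 = 3.670
L(1,0) = 165, L_eff = 1 - 165/255 = 0.352941 (inverted)
t(1,0) = 4.19 - 3.670·0.352941 = 2.895
Σt over all 4·4 pixels = 1095529/25500 ≈ 42.9619216
V = pitch²·Σt = 1.77²·1095529/25500 = 134.595

t(1,0)=2.895 V=134.595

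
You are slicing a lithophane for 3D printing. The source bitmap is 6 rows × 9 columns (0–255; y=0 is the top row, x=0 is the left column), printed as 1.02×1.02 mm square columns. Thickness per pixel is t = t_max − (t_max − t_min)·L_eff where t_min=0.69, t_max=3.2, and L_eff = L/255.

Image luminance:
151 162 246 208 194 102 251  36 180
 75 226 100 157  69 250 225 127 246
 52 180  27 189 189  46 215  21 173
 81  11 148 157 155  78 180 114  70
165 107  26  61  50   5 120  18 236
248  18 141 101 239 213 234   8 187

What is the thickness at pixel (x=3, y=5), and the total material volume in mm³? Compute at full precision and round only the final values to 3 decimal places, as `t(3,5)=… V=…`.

t(3,5)=2.206 V=105.351

span = t_max - t_min = 3.2 - 0.69 = 2.510
L(3,5) = 101, L_eff = 101/255 = 0.396078
t(3,5) = 3.2 - 2.510·0.396078 = 2.206
Σt over all 6·9 pixels = 645533/6375 ≈ 101.2600784
V = pitch²·Σt = 1.02²·645533/6375 = 105.351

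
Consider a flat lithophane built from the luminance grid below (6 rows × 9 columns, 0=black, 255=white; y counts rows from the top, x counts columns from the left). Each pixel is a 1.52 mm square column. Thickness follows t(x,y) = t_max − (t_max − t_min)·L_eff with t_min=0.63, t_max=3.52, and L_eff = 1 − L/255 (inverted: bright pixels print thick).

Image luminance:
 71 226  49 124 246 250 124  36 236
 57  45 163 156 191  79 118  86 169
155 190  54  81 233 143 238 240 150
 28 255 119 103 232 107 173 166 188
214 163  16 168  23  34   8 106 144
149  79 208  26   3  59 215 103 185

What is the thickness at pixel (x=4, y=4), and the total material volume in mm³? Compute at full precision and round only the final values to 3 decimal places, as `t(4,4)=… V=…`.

t(4,4)=0.891 V=266.709

span = t_max - t_min = 3.52 - 0.63 = 2.890
L(4,4) = 23, L_eff = 1 - 23/255 = 0.909804 (inverted)
t(4,4) = 3.52 - 2.890·0.909804 = 0.891
Σt over all 6·9 pixels = 86579/750 ≈ 115.4386667
V = pitch²·Σt = 1.52²·86579/750 = 266.709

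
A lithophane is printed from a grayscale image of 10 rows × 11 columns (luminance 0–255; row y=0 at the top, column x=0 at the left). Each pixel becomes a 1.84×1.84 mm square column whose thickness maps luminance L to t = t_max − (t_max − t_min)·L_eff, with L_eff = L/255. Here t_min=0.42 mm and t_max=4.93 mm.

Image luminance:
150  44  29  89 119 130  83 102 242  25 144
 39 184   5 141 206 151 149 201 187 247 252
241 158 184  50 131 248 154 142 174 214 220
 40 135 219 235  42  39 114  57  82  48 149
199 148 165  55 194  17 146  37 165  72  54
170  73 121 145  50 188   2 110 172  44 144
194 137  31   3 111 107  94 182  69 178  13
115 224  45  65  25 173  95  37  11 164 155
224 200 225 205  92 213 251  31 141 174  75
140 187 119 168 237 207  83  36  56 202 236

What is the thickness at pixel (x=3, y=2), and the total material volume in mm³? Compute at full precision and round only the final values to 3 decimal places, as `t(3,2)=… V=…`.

span = t_max - t_min = 4.93 - 0.42 = 4.510
L(3,2) = 50, L_eff = 50/255 = 0.196078
t(3,2) = 4.93 - 4.510·0.196078 = 4.046
Σt over all 10·11 pixels = 1237709/4250 ≈ 291.2256471
V = pitch²·Σt = 1.84²·1237709/4250 = 985.974

t(3,2)=4.046 V=985.974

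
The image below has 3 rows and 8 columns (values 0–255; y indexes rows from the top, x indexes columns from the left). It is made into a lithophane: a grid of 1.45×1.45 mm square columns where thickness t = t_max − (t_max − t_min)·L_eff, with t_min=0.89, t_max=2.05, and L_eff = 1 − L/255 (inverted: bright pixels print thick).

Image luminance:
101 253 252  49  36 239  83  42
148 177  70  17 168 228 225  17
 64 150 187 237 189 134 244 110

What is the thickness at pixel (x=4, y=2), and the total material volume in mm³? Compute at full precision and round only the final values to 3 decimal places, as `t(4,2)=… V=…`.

span = t_max - t_min = 2.05 - 0.89 = 1.160
L(4,2) = 189, L_eff = 1 - 189/255 = 0.258824 (inverted)
t(4,2) = 2.05 - 1.160·0.258824 = 1.750
Σt over all 3·8 pixels = 3138/85 ≈ 36.9176471
V = pitch²·Σt = 1.45²·3138/85 = 77.619

t(4,2)=1.750 V=77.619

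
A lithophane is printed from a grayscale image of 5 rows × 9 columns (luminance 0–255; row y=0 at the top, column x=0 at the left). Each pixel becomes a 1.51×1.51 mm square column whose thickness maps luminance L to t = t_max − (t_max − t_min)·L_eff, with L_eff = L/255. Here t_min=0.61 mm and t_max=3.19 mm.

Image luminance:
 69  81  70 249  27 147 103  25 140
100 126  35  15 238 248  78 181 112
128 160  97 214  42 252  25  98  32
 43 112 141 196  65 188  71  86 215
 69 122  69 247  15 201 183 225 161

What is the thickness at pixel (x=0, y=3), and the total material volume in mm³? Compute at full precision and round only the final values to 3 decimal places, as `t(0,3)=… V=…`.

span = t_max - t_min = 3.19 - 0.61 = 2.580
L(0,3) = 43, L_eff = 43/255 = 0.168627
t(0,3) = 3.19 - 2.580·0.168627 = 2.755
Σt over all 5·9 pixels = 747089/8500 ≈ 87.8928235
V = pitch²·Σt = 1.51²·747089/8500 = 200.404

t(0,3)=2.755 V=200.404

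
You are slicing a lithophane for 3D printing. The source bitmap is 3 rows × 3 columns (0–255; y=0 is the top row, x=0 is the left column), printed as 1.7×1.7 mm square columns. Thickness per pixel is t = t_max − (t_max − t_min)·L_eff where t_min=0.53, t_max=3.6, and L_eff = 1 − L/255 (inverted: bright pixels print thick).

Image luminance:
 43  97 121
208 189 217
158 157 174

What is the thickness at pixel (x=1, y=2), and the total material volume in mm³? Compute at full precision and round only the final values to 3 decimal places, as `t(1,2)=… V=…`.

span = t_max - t_min = 3.6 - 0.53 = 3.070
L(1,2) = 157, L_eff = 1 - 157/255 = 0.384314 (inverted)
t(1,2) = 3.6 - 3.070·0.384314 = 2.420
Σt over all 3·3 pixels = 540383/25500 ≈ 21.1914902
V = pitch²·Σt = 1.7²·540383/25500 = 61.243

t(1,2)=2.420 V=61.243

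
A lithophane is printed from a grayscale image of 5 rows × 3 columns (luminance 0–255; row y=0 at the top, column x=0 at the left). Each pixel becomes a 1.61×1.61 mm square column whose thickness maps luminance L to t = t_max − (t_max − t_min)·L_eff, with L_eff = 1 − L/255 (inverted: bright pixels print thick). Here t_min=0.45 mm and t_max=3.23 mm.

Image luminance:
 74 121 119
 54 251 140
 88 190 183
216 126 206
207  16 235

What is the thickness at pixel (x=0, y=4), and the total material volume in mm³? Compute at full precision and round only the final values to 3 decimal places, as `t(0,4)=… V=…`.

t(0,4)=2.707 V=80.401

span = t_max - t_min = 3.23 - 0.45 = 2.780
L(0,4) = 207, L_eff = 1 - 207/255 = 0.188235 (inverted)
t(0,4) = 3.23 - 2.780·0.188235 = 2.707
Σt over all 5·3 pixels = 263651/8500 ≈ 31.0177647
V = pitch²·Σt = 1.61²·263651/8500 = 80.401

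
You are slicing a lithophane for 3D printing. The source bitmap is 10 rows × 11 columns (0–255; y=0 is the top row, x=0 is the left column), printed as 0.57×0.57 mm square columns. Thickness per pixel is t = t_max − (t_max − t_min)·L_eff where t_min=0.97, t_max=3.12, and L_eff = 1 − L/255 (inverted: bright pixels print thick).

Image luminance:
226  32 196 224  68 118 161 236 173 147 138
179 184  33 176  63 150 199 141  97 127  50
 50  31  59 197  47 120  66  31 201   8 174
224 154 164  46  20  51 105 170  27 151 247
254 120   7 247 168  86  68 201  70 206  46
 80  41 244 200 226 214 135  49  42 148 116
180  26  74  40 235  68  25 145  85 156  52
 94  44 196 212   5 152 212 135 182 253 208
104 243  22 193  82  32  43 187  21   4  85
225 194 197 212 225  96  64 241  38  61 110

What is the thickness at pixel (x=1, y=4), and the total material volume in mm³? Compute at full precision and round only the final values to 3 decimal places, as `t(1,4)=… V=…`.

span = t_max - t_min = 3.12 - 0.97 = 2.150
L(1,4) = 120, L_eff = 1 - 120/255 = 0.529412 (inverted)
t(1,4) = 3.12 - 2.150·0.529412 = 1.982
Σt over all 10·11 pixels = 380437/1700 ≈ 223.7864706
V = pitch²·Σt = 0.57²·380437/1700 = 72.708

t(1,4)=1.982 V=72.708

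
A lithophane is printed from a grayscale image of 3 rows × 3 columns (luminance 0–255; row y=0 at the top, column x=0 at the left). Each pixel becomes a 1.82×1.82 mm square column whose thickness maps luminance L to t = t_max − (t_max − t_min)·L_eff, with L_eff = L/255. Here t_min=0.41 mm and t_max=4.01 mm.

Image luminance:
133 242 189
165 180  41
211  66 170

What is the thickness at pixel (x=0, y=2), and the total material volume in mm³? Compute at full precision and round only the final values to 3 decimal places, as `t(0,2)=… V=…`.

t(0,2)=1.031 V=54.216

span = t_max - t_min = 4.01 - 0.41 = 3.600
L(0,2) = 211, L_eff = 211/255 = 0.827451
t(0,2) = 4.01 - 3.600·0.827451 = 1.031
Σt over all 3·3 pixels = 1113/68 ≈ 16.3676471
V = pitch²·Σt = 1.82²·1113/68 = 54.216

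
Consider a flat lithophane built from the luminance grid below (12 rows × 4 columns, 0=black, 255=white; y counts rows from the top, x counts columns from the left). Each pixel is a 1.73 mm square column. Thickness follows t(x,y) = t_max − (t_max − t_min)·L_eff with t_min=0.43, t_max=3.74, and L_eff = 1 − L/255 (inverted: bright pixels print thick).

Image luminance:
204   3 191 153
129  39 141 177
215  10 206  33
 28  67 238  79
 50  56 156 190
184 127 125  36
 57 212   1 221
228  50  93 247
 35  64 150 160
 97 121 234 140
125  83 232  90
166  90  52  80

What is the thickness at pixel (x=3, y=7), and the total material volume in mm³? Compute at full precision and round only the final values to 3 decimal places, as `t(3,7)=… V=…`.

span = t_max - t_min = 3.74 - 0.43 = 3.310
L(3,7) = 247, L_eff = 1 - 247/255 = 0.031373 (inverted)
t(3,7) = 3.74 - 3.310·0.031373 = 3.636
Σt over all 12·4 pixels = 96.77
V = pitch²·Σt = 1.73²·96.77 = 289.623

t(3,7)=3.636 V=289.623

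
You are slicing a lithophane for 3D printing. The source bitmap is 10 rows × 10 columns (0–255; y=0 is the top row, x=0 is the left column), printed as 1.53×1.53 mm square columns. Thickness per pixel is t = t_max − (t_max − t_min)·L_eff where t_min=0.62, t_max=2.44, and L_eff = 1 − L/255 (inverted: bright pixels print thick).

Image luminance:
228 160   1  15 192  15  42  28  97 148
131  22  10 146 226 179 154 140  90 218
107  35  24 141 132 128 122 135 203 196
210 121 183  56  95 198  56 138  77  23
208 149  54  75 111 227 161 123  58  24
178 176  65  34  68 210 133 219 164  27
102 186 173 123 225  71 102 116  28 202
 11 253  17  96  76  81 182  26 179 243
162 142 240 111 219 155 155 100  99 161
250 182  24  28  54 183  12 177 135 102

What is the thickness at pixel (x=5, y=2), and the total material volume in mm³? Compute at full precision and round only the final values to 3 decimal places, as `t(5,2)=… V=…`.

span = t_max - t_min = 2.44 - 0.62 = 1.820
L(5,2) = 128, L_eff = 1 - 128/255 = 0.498039 (inverted)
t(5,2) = 2.44 - 1.820·0.498039 = 1.534
Σt over all 10·10 pixels = 1906979/12750 ≈ 149.5669804
V = pitch²·Σt = 1.53²·1906979/12750 = 350.121

t(5,2)=1.534 V=350.121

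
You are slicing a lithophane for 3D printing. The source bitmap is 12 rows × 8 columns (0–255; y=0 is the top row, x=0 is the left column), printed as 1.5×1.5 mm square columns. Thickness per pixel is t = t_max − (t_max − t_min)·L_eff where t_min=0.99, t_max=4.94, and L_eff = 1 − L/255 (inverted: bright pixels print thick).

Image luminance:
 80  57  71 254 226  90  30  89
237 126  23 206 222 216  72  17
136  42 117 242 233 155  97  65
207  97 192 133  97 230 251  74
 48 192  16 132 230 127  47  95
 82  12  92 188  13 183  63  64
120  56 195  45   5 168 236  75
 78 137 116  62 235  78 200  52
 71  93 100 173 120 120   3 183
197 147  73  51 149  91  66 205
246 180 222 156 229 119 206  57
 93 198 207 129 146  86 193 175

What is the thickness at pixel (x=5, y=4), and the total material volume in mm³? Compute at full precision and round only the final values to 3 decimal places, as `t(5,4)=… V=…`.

t(5,4)=2.957 V=642.880

span = t_max - t_min = 4.94 - 0.99 = 3.950
L(5,4) = 127, L_eff = 1 - 127/255 = 0.501961 (inverted)
t(5,4) = 4.94 - 3.950·0.501961 = 2.957
Σt over all 12·8 pixels = 728597/2550 ≈ 285.7243137
V = pitch²·Σt = 1.5²·728597/2550 = 642.880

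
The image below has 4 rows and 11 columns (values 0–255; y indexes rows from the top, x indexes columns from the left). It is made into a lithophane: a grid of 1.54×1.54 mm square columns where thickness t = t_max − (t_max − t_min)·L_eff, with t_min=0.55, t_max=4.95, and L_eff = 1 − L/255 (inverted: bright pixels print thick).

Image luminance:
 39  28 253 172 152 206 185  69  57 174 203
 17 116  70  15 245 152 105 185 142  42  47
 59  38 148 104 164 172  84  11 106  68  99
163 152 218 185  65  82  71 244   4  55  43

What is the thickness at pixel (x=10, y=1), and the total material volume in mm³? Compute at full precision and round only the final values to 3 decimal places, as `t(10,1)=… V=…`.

t(10,1)=1.361 V=262.370

span = t_max - t_min = 4.95 - 0.55 = 4.400
L(10,1) = 47, L_eff = 1 - 47/255 = 0.815686 (inverted)
t(10,1) = 4.95 - 4.400·0.815686 = 1.361
Σt over all 4·11 pixels = 141053/1275 ≈ 110.6298039
V = pitch²·Σt = 1.54²·141053/1275 = 262.370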